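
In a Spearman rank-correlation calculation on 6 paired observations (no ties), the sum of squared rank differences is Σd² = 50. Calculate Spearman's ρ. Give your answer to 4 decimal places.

ρ = 1 − 6Σd² / [n(n²−1)] = 1 − 6×50 / (6×35)
  = 1 − 300/210 = 1 − 1.42857 ≈ -0.4286

-0.4286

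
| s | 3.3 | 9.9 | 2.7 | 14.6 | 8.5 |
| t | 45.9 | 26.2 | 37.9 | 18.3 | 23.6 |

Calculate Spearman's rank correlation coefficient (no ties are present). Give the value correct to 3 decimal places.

-0.800

Rank s: 2, 4, 1, 5, 3
Rank t: 5, 3, 4, 1, 2
d = rank(s) − rank(t): -3, 1, -3, 4, 1; Σd² = 36
ρ = 1 − 6Σd² / [n(n²−1)] = 1 − 6×36 / (5×24) = 1 − 216/120 ≈ -0.800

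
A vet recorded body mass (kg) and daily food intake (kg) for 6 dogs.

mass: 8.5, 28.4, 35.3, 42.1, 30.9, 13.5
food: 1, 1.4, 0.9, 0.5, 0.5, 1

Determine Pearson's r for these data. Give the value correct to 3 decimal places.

-0.458

n = 6, Σx = 158.7, Σy = 5.3, Σx² = 5034.37, Σy² = 5.27, Σxy = 130.03
nΣxy − ΣxΣy = 780.18 − 841.11 = -60.93
nΣx² − (Σx)² = 30206.22 − 25185.69 = 5020.53; nΣy² − (Σy)² = 31.62 − 28.09 = 3.53
r = -60.93 / √(5020.53 × 3.53) = -60.93 / 133.1258 ≈ -0.458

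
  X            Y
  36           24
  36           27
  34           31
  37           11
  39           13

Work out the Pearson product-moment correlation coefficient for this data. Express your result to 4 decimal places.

n = 5, ΣX = 182, ΣY = 106, ΣX² = 6638, ΣY² = 2556, ΣXY = 3804
nΣXY − ΣXΣY = 19020 − 19292 = -272
nΣX² − (ΣX)² = 33190 − 33124 = 66; nΣY² − (ΣY)² = 12780 − 11236 = 1544
r = -272 / √(66 × 1544) = -272 / 319.2241 ≈ -0.8521

-0.8521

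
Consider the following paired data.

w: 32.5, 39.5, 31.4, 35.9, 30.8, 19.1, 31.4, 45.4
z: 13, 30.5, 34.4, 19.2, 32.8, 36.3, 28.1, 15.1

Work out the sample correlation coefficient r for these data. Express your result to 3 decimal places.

-0.605

n = 8, Σw = 266, Σz = 209.4, Σw² = 9251.84, Σz² = 6062.4, Σwz = 6668.14
nΣwz − ΣwΣz = 53345.12 − 55700.4 = -2355.28
nΣw² − (Σw)² = 74014.72 − 70756 = 3258.72; nΣz² − (Σz)² = 48499.2 − 43848.36 = 4650.84
r = -2355.28 / √(3258.72 × 4650.84) = -2355.28 / 3893.0432 ≈ -0.605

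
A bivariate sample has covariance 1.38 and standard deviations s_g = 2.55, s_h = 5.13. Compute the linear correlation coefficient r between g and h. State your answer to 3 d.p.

r = Cov(g,h) / (s_g · s_h) = 1.38 / (2.55 × 5.13)
  = 1.38 / 13.0815 ≈ 0.105

0.105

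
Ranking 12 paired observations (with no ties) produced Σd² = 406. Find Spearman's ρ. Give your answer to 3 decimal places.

-0.420

ρ = 1 − 6Σd² / [n(n²−1)] = 1 − 6×406 / (12×143)
  = 1 − 2436/1716 = 1 − 1.4196 ≈ -0.420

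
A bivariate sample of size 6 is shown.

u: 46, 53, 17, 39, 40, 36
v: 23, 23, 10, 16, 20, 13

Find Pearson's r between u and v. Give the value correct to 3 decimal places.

0.905

n = 6, Σu = 231, Σv = 105, Σu² = 9631, Σv² = 1983, Σuv = 4339
nΣuv − ΣuΣv = 26034 − 24255 = 1779
nΣu² − (Σu)² = 57786 − 53361 = 4425; nΣv² − (Σv)² = 11898 − 11025 = 873
r = 1779 / √(4425 × 873) = 1779 / 1965.4580 ≈ 0.905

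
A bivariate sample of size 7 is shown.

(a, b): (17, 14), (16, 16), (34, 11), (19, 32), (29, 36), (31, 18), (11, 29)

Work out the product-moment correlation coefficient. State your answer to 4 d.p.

-0.1962

n = 7, Σa = 157, Σb = 156, Σa² = 3985, Σb² = 4058, Σab = 3397
nΣab − ΣaΣb = 23779 − 24492 = -713
nΣa² − (Σa)² = 27895 − 24649 = 3246; nΣb² − (Σb)² = 28406 − 24336 = 4070
r = -713 / √(3246 × 4070) = -713 / 3634.7242 ≈ -0.1962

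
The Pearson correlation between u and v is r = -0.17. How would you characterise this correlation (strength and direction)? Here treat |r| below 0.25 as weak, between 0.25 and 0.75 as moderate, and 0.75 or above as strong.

r = -0.17 < 0 so the relationship is negative.
|r| = 0.17, which falls in the weak range.

weak negative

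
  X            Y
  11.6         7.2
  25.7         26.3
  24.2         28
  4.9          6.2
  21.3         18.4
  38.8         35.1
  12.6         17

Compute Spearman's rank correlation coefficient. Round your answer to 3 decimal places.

0.964

Rank X: 2, 6, 5, 1, 4, 7, 3
Rank Y: 2, 5, 6, 1, 4, 7, 3
d = rank(X) − rank(Y): 0, 1, -1, 0, 0, 0, 0; Σd² = 2
ρ = 1 − 6Σd² / [n(n²−1)] = 1 − 6×2 / (7×48) = 1 − 12/336 ≈ 0.964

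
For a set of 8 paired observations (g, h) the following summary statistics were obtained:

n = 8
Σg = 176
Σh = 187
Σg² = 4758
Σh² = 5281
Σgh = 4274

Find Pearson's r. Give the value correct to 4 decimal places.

r = (nΣgh − ΣgΣh) / √[(nΣg² − (Σg)²)(nΣh² − (Σh)²)]
Numerator: 8×4274 − 176×187 = 1280
Denominator: √[(38064 − 30976)(42248 − 34969)] = √[7088 × 7279] = 7182.8652
r = 1280 / 7182.8652 ≈ 0.1782

0.1782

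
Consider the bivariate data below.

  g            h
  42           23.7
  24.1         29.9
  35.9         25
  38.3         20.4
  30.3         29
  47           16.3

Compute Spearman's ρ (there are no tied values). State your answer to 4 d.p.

-0.9429

Rank g: 5, 1, 3, 4, 2, 6
Rank h: 3, 6, 4, 2, 5, 1
d = rank(g) − rank(h): 2, -5, -1, 2, -3, 5; Σd² = 68
ρ = 1 − 6Σd² / [n(n²−1)] = 1 − 6×68 / (6×35) = 1 − 408/210 ≈ -0.9429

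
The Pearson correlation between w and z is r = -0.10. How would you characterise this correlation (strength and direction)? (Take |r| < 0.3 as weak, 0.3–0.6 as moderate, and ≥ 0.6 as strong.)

r = -0.10 < 0 so the relationship is negative.
|r| = 0.10, which falls in the weak range.

weak negative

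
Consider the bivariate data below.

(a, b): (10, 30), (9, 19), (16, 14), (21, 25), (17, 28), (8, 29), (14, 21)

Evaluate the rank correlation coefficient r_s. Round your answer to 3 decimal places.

Rank a: 3, 2, 5, 7, 6, 1, 4
Rank b: 7, 2, 1, 4, 5, 6, 3
d = rank(a) − rank(b): -4, 0, 4, 3, 1, -5, 1; Σd² = 68
ρ = 1 − 6Σd² / [n(n²−1)] = 1 − 6×68 / (7×48) = 1 − 408/336 ≈ -0.214

-0.214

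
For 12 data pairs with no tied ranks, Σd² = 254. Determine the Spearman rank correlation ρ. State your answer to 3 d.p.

0.112

ρ = 1 − 6Σd² / [n(n²−1)] = 1 − 6×254 / (12×143)
  = 1 − 1524/1716 = 1 − 0.8881 ≈ 0.112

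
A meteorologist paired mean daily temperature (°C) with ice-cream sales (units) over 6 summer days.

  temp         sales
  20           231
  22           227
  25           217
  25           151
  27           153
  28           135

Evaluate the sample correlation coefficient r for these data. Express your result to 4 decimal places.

n = 6, Σx = 147, Σy = 1114, Σx² = 3647, Σy² = 216414, Σxy = 26725
nΣxy − ΣxΣy = 160350 − 163758 = -3408
nΣx² − (Σx)² = 21882 − 21609 = 273; nΣy² − (Σy)² = 1298484 − 1240996 = 57488
r = -3408 / √(273 × 57488) = -3408 / 3961.5936 ≈ -0.8603

-0.8603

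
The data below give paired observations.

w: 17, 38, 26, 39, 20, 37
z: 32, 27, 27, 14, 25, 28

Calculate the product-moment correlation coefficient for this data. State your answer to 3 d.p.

n = 6, Σw = 177, Σz = 153, Σw² = 5699, Σz² = 4087, Σwz = 4354
nΣwz − ΣwΣz = 26124 − 27081 = -957
nΣw² − (Σw)² = 34194 − 31329 = 2865; nΣz² − (Σz)² = 24522 − 23409 = 1113
r = -957 / √(2865 × 1113) = -957 / 1785.7057 ≈ -0.536

-0.536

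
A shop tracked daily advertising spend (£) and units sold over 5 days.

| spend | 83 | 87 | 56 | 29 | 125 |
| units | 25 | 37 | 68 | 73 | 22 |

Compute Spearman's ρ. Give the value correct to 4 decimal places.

-0.9000

Rank spend: 3, 4, 2, 1, 5
Rank units: 2, 3, 4, 5, 1
d = rank(spend) − rank(units): 1, 1, -2, -4, 4; Σd² = 38
ρ = 1 − 6Σd² / [n(n²−1)] = 1 − 6×38 / (5×24) = 1 − 228/120 ≈ -0.9000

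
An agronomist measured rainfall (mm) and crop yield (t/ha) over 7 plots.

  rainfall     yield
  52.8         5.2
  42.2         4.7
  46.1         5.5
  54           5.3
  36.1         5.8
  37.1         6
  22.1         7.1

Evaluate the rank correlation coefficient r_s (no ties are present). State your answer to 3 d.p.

Rank rainfall: 6, 4, 5, 7, 2, 3, 1
Rank yield: 2, 1, 4, 3, 5, 6, 7
d = rank(rainfall) − rank(yield): 4, 3, 1, 4, -3, -3, -6; Σd² = 96
ρ = 1 − 6Σd² / [n(n²−1)] = 1 − 6×96 / (7×48) = 1 − 576/336 ≈ -0.714

-0.714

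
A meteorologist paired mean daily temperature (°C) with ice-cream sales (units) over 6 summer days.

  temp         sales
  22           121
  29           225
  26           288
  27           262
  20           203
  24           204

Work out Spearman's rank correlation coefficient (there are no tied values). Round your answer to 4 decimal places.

Rank temp: 2, 6, 4, 5, 1, 3
Rank sales: 1, 4, 6, 5, 2, 3
d = rank(temp) − rank(sales): 1, 2, -2, 0, -1, 0; Σd² = 10
ρ = 1 − 6Σd² / [n(n²−1)] = 1 − 6×10 / (6×35) = 1 − 60/210 ≈ 0.7143

0.7143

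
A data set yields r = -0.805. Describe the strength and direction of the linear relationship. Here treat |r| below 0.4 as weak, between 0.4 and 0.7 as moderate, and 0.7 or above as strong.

r = -0.805 < 0 so the relationship is negative.
|r| = 0.805, which falls in the strong range.

strong negative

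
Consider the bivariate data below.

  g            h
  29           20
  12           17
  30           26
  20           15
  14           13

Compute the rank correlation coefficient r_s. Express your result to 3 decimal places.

Rank g: 4, 1, 5, 3, 2
Rank h: 4, 3, 5, 2, 1
d = rank(g) − rank(h): 0, -2, 0, 1, 1; Σd² = 6
ρ = 1 − 6Σd² / [n(n²−1)] = 1 − 6×6 / (5×24) = 1 − 36/120 ≈ 0.700

0.700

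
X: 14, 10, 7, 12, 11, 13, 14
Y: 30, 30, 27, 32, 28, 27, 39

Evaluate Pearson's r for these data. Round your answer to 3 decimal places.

n = 7, ΣX = 81, ΣY = 213, ΣX² = 975, ΣY² = 6587, ΣXY = 2498
nΣXY − ΣXΣY = 17486 − 17253 = 233
nΣX² − (ΣX)² = 6825 − 6561 = 264; nΣY² − (ΣY)² = 46109 − 45369 = 740
r = 233 / √(264 × 740) = 233 / 441.9955 ≈ 0.527

0.527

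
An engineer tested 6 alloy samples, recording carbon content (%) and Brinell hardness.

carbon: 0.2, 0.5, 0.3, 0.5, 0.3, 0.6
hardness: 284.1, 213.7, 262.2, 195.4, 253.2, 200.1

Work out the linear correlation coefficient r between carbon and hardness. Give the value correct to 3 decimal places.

-0.966

n = 6, Σx = 2.4, Σy = 1408.7, Σx² = 1.08, Σy² = 337460.75, Σxy = 536.05
nΣxy − ΣxΣy = 3216.3 − 3380.88 = -164.58
nΣx² − (Σx)² = 6.48 − 5.76 = 0.72; nΣy² − (Σy)² = 2024764.5 − 1984435.69 = 40328.81
r = -164.58 / √(0.72 × 40328.81) = -164.58 / 170.4017 ≈ -0.966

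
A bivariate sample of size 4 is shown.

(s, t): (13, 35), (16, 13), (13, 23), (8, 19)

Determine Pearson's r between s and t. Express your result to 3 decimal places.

n = 4, Σs = 50, Σt = 90, Σs² = 658, Σt² = 2284, Σst = 1114
nΣst − ΣsΣt = 4456 − 4500 = -44
nΣs² − (Σs)² = 2632 − 2500 = 132; nΣt² − (Σt)² = 9136 − 8100 = 1036
r = -44 / √(132 × 1036) = -44 / 369.7999 ≈ -0.119

-0.119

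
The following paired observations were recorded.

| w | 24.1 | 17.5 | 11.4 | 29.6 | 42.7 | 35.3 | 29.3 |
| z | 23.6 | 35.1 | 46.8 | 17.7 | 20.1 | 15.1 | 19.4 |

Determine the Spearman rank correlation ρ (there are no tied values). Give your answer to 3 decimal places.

-0.786

Rank w: 3, 2, 1, 5, 7, 6, 4
Rank z: 5, 6, 7, 2, 4, 1, 3
d = rank(w) − rank(z): -2, -4, -6, 3, 3, 5, 1; Σd² = 100
ρ = 1 − 6Σd² / [n(n²−1)] = 1 − 6×100 / (7×48) = 1 − 600/336 ≈ -0.786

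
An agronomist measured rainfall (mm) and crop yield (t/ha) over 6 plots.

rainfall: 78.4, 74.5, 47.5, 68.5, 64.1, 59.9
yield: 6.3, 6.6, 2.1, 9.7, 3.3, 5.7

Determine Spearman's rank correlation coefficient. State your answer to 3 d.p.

Rank rainfall: 6, 5, 1, 4, 3, 2
Rank yield: 4, 5, 1, 6, 2, 3
d = rank(rainfall) − rank(yield): 2, 0, 0, -2, 1, -1; Σd² = 10
ρ = 1 − 6Σd² / [n(n²−1)] = 1 − 6×10 / (6×35) = 1 − 60/210 ≈ 0.714

0.714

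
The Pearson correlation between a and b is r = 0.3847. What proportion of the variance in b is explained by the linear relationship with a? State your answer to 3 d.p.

r² = (0.3847)² = 0.148

0.148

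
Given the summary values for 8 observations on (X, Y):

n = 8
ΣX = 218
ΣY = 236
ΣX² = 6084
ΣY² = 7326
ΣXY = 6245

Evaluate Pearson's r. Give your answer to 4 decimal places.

-0.8138

r = (nΣXY − ΣXΣY) / √[(nΣX² − (ΣX)²)(nΣY² − (ΣY)²)]
Numerator: 8×6245 − 218×236 = -1488
Denominator: √[(48672 − 47524)(58608 − 55696)] = √[1148 × 2912] = 1828.3807
r = -1488 / 1828.3807 ≈ -0.8138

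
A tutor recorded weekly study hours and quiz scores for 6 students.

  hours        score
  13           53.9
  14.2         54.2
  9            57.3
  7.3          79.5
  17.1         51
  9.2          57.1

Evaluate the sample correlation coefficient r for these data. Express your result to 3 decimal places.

n = 6, Σx = 69.8, Σy = 353, Σx² = 881.98, Σy² = 21307.8, Σxy = 3963.81
nΣxy − ΣxΣy = 23782.86 − 24639.4 = -856.54
nΣx² − (Σx)² = 5291.88 − 4872.04 = 419.84; nΣy² − (Σy)² = 127846.8 − 124609 = 3237.8
r = -856.54 / √(419.84 × 3237.8) = -856.54 / 1165.9151 ≈ -0.735

-0.735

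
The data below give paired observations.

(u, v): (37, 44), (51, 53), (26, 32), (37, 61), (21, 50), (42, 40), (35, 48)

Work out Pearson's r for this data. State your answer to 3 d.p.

0.293

n = 7, Σu = 249, Σv = 328, Σu² = 9445, Σv² = 15894, Σuv = 11830
nΣuv − ΣuΣv = 82810 − 81672 = 1138
nΣu² − (Σu)² = 66115 − 62001 = 4114; nΣv² − (Σv)² = 111258 − 107584 = 3674
r = 1138 / √(4114 × 3674) = 1138 / 3887.7803 ≈ 0.293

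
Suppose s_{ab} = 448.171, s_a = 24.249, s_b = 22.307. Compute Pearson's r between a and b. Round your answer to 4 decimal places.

0.8285

r = Cov(a,b) / (s_a · s_b) = 448.171 / (24.249 × 22.307)
  = 448.171 / 540.9224 ≈ 0.8285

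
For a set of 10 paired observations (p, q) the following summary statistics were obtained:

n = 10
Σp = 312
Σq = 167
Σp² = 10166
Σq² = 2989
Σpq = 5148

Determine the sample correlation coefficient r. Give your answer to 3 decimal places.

r = (nΣpq − ΣpΣq) / √[(nΣp² − (Σp)²)(nΣq² − (Σq)²)]
Numerator: 10×5148 − 312×167 = -624
Denominator: √[(101660 − 97344)(29890 − 27889)] = √[4316 × 2001] = 2938.7610
r = -624 / 2938.7610 ≈ -0.212

-0.212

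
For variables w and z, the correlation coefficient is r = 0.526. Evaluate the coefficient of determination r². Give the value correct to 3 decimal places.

r² = (0.526)² = 0.277

0.277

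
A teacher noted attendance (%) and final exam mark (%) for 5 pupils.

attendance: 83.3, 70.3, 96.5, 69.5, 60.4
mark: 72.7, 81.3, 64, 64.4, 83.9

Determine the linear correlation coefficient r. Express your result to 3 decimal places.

-0.669

n = 5, Σx = 380, Σy = 366.3, Σx² = 29671.64, Σy² = 27177.55, Σxy = 27490.66
nΣxy − ΣxΣy = 137453.3 − 139194 = -1740.7
nΣx² − (Σx)² = 148358.2 − 144400 = 3958.2; nΣy² − (Σy)² = 135887.75 − 134175.69 = 1712.06
r = -1740.7 / √(3958.2 × 1712.06) = -1740.7 / 2603.2049 ≈ -0.669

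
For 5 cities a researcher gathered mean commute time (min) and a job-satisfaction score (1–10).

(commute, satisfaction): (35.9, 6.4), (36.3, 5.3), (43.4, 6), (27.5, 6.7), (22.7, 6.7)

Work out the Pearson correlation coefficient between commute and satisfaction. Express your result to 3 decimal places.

-0.647

n = 5, Σx = 165.8, Σy = 31.1, Σx² = 5761.6, Σy² = 194.83, Σxy = 1018.89
nΣxy − ΣxΣy = 5094.45 − 5156.38 = -61.93
nΣx² − (Σx)² = 28808 − 27489.64 = 1318.36; nΣy² − (Σy)² = 974.15 − 967.21 = 6.94
r = -61.93 / √(1318.36 × 6.94) = -61.93 / 95.6526 ≈ -0.647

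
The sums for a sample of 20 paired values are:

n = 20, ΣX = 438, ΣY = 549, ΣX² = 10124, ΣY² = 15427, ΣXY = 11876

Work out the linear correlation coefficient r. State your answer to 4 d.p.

r = (nΣXY − ΣXΣY) / √[(nΣX² − (ΣX)²)(nΣY² − (ΣY)²)]
Numerator: 20×11876 − 438×549 = -2942
Denominator: √[(202480 − 191844)(308540 − 301401)] = √[10636 × 7139] = 8713.8054
r = -2942 / 8713.8054 ≈ -0.3376

-0.3376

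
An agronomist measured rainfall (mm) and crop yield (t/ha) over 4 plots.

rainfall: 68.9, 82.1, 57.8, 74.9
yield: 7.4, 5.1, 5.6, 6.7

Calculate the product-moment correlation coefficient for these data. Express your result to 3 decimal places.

n = 4, Σx = 283.7, Σy = 24.8, Σx² = 20438.47, Σy² = 157.02, Σxy = 1754.08
nΣxy − ΣxΣy = 7016.32 − 7035.76 = -19.44
nΣx² − (Σx)² = 81753.88 − 80485.69 = 1268.19; nΣy² − (Σy)² = 628.08 − 615.04 = 13.04
r = -19.44 / √(1268.19 × 13.04) = -19.44 / 128.5970 ≈ -0.151

-0.151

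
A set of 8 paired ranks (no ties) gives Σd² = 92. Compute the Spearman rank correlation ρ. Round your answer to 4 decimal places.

-0.0952

ρ = 1 − 6Σd² / [n(n²−1)] = 1 − 6×92 / (8×63)
  = 1 − 552/504 = 1 − 1.09524 ≈ -0.0952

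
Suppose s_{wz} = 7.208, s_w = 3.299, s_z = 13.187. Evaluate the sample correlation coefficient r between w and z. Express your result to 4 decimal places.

0.1657

r = Cov(w,z) / (s_w · s_z) = 7.208 / (3.299 × 13.187)
  = 7.208 / 43.5039 ≈ 0.1657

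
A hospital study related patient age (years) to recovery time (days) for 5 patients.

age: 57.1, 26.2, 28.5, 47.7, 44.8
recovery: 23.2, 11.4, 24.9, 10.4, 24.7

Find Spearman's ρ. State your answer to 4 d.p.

Rank age: 5, 1, 2, 4, 3
Rank recovery: 3, 2, 5, 1, 4
d = rank(age) − rank(recovery): 2, -1, -3, 3, -1; Σd² = 24
ρ = 1 − 6Σd² / [n(n²−1)] = 1 − 6×24 / (5×24) = 1 − 144/120 ≈ -0.2000

-0.2000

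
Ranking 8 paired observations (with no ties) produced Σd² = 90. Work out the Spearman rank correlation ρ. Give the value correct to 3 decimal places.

ρ = 1 − 6Σd² / [n(n²−1)] = 1 − 6×90 / (8×63)
  = 1 − 540/504 = 1 − 1.0714 ≈ -0.071

-0.071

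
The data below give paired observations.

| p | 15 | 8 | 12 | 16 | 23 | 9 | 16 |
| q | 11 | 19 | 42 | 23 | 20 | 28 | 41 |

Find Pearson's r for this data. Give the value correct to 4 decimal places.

-0.1284

n = 7, Σp = 99, Σq = 184, Σp² = 1555, Σq² = 5640, Σpq = 2557
nΣpq − ΣpΣq = 17899 − 18216 = -317
nΣp² − (Σp)² = 10885 − 9801 = 1084; nΣq² − (Σq)² = 39480 − 33856 = 5624
r = -317 / √(1084 × 5624) = -317 / 2469.0921 ≈ -0.1284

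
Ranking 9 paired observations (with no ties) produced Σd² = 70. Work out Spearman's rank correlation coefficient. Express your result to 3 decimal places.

ρ = 1 − 6Σd² / [n(n²−1)] = 1 − 6×70 / (9×80)
  = 1 − 420/720 = 1 − 0.5833 ≈ 0.417

0.417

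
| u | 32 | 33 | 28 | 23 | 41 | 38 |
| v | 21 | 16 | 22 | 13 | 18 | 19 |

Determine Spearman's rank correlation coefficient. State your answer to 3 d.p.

Rank u: 3, 4, 2, 1, 6, 5
Rank v: 5, 2, 6, 1, 3, 4
d = rank(u) − rank(v): -2, 2, -4, 0, 3, 1; Σd² = 34
ρ = 1 − 6Σd² / [n(n²−1)] = 1 − 6×34 / (6×35) = 1 − 204/210 ≈ 0.029

0.029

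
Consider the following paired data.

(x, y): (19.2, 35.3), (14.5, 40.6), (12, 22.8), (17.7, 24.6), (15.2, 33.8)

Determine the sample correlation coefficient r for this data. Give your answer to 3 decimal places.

0.232

n = 5, Σx = 78.6, Σy = 157.1, Σx² = 1267.22, Σy² = 5161.89, Σxy = 2489.24
nΣxy − ΣxΣy = 12446.2 − 12348.06 = 98.14
nΣx² − (Σx)² = 6336.1 − 6177.96 = 158.14; nΣy² − (Σy)² = 25809.45 − 24680.41 = 1129.04
r = 98.14 / √(158.14 × 1129.04) = 98.14 / 422.5475 ≈ 0.232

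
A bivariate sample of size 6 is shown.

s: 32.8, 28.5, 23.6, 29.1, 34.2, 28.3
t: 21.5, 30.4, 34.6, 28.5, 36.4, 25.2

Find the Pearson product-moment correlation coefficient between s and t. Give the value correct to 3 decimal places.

n = 6, Σs = 176.5, Σt = 176.6, Σs² = 5262.39, Σt² = 5355.82, Σst = 5175.55
nΣst − ΣsΣt = 31053.3 − 31169.9 = -116.6
nΣs² − (Σs)² = 31574.34 − 31152.25 = 422.09; nΣt² − (Σt)² = 32134.92 − 31187.56 = 947.36
r = -116.6 / √(422.09 × 947.36) = -116.6 / 632.3537 ≈ -0.184

-0.184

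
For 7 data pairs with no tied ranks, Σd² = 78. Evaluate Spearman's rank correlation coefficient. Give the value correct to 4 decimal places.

-0.3929

ρ = 1 − 6Σd² / [n(n²−1)] = 1 − 6×78 / (7×48)
  = 1 − 468/336 = 1 − 1.39286 ≈ -0.3929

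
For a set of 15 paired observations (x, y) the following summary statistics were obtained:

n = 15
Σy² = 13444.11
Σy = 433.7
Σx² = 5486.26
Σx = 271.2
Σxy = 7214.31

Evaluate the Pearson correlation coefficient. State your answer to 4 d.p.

r = (nΣxy − ΣxΣy) / √[(nΣx² − (Σx)²)(nΣy² − (Σy)²)]
Numerator: 15×7214.31 − 271.2×433.7 = -9404.79
Denominator: √[(82293.9 − 73549.44)(201661.65 − 188095.69)] = √[8744.46 × 13565.96] = 10891.6020
r = -9404.79 / 10891.6020 ≈ -0.8635

-0.8635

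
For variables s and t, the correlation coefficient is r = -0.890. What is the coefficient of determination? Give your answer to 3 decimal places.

0.792

r² = (-0.890)² = 0.792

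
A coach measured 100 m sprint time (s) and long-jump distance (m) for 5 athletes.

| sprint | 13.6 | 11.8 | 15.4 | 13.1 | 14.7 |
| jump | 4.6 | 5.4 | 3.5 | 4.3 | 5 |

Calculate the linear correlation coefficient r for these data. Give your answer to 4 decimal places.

-0.6916

n = 5, Σx = 68.6, Σy = 22.8, Σx² = 949.06, Σy² = 106.06, Σxy = 310.01
nΣxy − ΣxΣy = 1550.05 − 1564.08 = -14.03
nΣx² − (Σx)² = 4745.3 − 4705.96 = 39.34; nΣy² − (Σy)² = 530.3 − 519.84 = 10.46
r = -14.03 / √(39.34 × 10.46) = -14.03 / 20.2854 ≈ -0.6916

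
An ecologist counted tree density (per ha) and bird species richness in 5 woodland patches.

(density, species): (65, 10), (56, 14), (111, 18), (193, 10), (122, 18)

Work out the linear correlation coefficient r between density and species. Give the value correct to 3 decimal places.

-0.114

n = 5, Σx = 547, Σy = 70, Σx² = 71815, Σy² = 1044, Σxy = 7558
nΣxy − ΣxΣy = 37790 − 38290 = -500
nΣx² − (Σx)² = 359075 − 299209 = 59866; nΣy² − (Σy)² = 5220 − 4900 = 320
r = -500 / √(59866 × 320) = -500 / 4376.8847 ≈ -0.114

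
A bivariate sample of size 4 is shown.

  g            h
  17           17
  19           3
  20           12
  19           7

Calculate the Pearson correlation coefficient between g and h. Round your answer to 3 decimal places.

n = 4, Σg = 75, Σh = 39, Σg² = 1411, Σh² = 491, Σgh = 719
nΣgh − ΣgΣh = 2876 − 2925 = -49
nΣg² − (Σg)² = 5644 − 5625 = 19; nΣh² − (Σh)² = 1964 − 1521 = 443
r = -49 / √(19 × 443) = -49 / 91.7442 ≈ -0.534

-0.534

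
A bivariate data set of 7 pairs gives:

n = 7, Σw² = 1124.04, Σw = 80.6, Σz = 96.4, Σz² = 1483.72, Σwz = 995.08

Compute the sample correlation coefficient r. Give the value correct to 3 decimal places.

-0.657

r = (nΣwz − ΣwΣz) / √[(nΣw² − (Σw)²)(nΣz² − (Σz)²)]
Numerator: 7×995.08 − 80.6×96.4 = -804.28
Denominator: √[(7868.28 − 6496.36)(10386.04 − 9292.96)] = √[1371.92 × 1093.08] = 1224.5890
r = -804.28 / 1224.5890 ≈ -0.657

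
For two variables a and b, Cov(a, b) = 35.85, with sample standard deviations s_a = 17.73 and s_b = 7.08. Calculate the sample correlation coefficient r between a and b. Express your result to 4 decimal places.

r = Cov(a,b) / (s_a · s_b) = 35.85 / (17.73 × 7.08)
  = 35.85 / 125.5284 ≈ 0.2856

0.2856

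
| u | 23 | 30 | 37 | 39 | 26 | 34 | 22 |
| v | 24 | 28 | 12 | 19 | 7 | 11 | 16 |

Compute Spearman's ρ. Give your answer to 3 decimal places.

-0.071

Rank u: 2, 4, 6, 7, 3, 5, 1
Rank v: 6, 7, 3, 5, 1, 2, 4
d = rank(u) − rank(v): -4, -3, 3, 2, 2, 3, -3; Σd² = 60
ρ = 1 − 6Σd² / [n(n²−1)] = 1 − 6×60 / (7×48) = 1 − 360/336 ≈ -0.071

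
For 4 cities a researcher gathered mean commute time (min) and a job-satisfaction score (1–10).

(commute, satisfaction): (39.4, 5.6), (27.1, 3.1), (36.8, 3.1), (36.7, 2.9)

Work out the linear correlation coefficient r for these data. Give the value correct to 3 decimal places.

0.510

n = 4, Σx = 140, Σy = 14.7, Σx² = 4987.9, Σy² = 58.99, Σxy = 525.16
nΣxy − ΣxΣy = 2100.64 − 2058 = 42.64
nΣx² − (Σx)² = 19951.6 − 19600 = 351.6; nΣy² − (Σy)² = 235.96 − 216.09 = 19.87
r = 42.64 / √(351.6 × 19.87) = 42.64 / 83.5840 ≈ 0.510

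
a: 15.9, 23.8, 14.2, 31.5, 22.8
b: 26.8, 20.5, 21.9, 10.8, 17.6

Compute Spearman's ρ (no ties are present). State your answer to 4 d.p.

-0.8000

Rank a: 2, 4, 1, 5, 3
Rank b: 5, 3, 4, 1, 2
d = rank(a) − rank(b): -3, 1, -3, 4, 1; Σd² = 36
ρ = 1 − 6Σd² / [n(n²−1)] = 1 − 6×36 / (5×24) = 1 − 216/120 ≈ -0.8000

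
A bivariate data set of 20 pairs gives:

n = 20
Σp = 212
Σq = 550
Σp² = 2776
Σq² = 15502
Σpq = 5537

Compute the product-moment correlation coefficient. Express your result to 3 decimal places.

r = (nΣpq − ΣpΣq) / √[(nΣp² − (Σp)²)(nΣq² − (Σq)²)]
Numerator: 20×5537 − 212×550 = -5860
Denominator: √[(55520 − 44944)(310040 − 302500)] = √[10576 × 7540] = 8929.8959
r = -5860 / 8929.8959 ≈ -0.656

-0.656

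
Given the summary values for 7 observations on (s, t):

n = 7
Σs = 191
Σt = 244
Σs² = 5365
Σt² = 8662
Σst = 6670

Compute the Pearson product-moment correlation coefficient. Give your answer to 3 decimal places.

r = (nΣst − ΣsΣt) / √[(nΣs² − (Σs)²)(nΣt² − (Σt)²)]
Numerator: 7×6670 − 191×244 = 86
Denominator: √[(37555 − 36481)(60634 − 59536)] = √[1074 × 1098] = 1085.9337
r = 86 / 1085.9337 ≈ 0.079

0.079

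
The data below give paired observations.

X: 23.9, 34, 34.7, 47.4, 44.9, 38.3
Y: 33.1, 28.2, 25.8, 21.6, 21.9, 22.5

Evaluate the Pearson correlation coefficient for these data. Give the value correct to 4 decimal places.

-0.9473

n = 6, ΣX = 223.2, ΣY = 153.1, ΣX² = 8660.96, ΣY² = 4008.91, ΣXY = 5514.05
nΣXY − ΣXΣY = 33084.3 − 34171.92 = -1087.62
nΣX² − (ΣX)² = 51965.76 − 49818.24 = 2147.52; nΣY² − (ΣY)² = 24053.46 − 23439.61 = 613.85
r = -1087.62 / √(2147.52 × 613.85) = -1087.62 / 1148.1529 ≈ -0.9473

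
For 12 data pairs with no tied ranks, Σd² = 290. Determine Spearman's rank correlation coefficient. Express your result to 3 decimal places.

-0.014

ρ = 1 − 6Σd² / [n(n²−1)] = 1 − 6×290 / (12×143)
  = 1 − 1740/1716 = 1 − 1.0140 ≈ -0.014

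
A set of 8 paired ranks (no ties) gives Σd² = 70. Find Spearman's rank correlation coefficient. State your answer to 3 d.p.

0.167

ρ = 1 − 6Σd² / [n(n²−1)] = 1 − 6×70 / (8×63)
  = 1 − 420/504 = 1 − 0.8333 ≈ 0.167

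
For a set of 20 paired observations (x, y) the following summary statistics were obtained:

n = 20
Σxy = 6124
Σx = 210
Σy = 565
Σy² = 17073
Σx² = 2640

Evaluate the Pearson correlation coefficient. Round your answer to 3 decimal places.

r = (nΣxy − ΣxΣy) / √[(nΣx² − (Σx)²)(nΣy² − (Σy)²)]
Numerator: 20×6124 − 210×565 = 3830
Denominator: √[(52800 − 44100)(341460 − 319225)] = √[8700 × 22235] = 13908.4327
r = 3830 / 13908.4327 ≈ 0.275

0.275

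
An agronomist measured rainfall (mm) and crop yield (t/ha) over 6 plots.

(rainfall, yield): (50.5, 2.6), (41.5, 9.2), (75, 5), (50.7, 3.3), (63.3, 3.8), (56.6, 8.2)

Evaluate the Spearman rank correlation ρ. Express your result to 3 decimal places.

Rank rainfall: 2, 1, 6, 3, 5, 4
Rank yield: 1, 6, 4, 2, 3, 5
d = rank(rainfall) − rank(yield): 1, -5, 2, 1, 2, -1; Σd² = 36
ρ = 1 − 6Σd² / [n(n²−1)] = 1 − 6×36 / (6×35) = 1 − 216/210 ≈ -0.029

-0.029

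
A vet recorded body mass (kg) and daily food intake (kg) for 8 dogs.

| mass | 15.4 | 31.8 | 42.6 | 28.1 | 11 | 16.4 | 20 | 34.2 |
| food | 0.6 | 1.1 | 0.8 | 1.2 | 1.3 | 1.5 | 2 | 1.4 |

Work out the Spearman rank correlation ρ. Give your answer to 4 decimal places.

Rank mass: 2, 6, 8, 5, 1, 3, 4, 7
Rank food: 1, 3, 2, 4, 5, 7, 8, 6
d = rank(mass) − rank(food): 1, 3, 6, 1, -4, -4, -4, 1; Σd² = 96
ρ = 1 − 6Σd² / [n(n²−1)] = 1 − 6×96 / (8×63) = 1 − 576/504 ≈ -0.1429

-0.1429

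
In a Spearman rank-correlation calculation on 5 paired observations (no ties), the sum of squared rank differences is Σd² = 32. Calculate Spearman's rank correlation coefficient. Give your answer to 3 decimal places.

-0.600

ρ = 1 − 6Σd² / [n(n²−1)] = 1 − 6×32 / (5×24)
  = 1 − 192/120 = 1 − 1.6000 ≈ -0.600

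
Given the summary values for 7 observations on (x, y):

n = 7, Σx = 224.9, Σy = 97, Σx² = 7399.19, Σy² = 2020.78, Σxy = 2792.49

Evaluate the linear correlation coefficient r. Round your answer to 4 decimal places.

r = (nΣxy − ΣxΣy) / √[(nΣx² − (Σx)²)(nΣy² − (Σy)²)]
Numerator: 7×2792.49 − 224.9×97 = -2267.87
Denominator: √[(51794.33 − 50580.01)(14145.46 − 9409)] = √[1214.32 × 4736.46] = 2398.2448
r = -2267.87 / 2398.2448 ≈ -0.9456

-0.9456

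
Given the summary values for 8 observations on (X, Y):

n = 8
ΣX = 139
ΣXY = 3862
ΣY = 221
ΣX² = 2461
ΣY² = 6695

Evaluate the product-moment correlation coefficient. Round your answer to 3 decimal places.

0.134

r = (nΣXY − ΣXΣY) / √[(nΣX² − (ΣX)²)(nΣY² − (ΣY)²)]
Numerator: 8×3862 − 139×221 = 177
Denominator: √[(19688 − 19321)(53560 − 48841)] = √[367 × 4719] = 1316.0065
r = 177 / 1316.0065 ≈ 0.134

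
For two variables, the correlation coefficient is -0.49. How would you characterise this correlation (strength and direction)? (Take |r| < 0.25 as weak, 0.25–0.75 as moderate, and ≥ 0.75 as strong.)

r = -0.49 < 0 so the relationship is negative.
|r| = 0.49, which falls in the moderate range.

moderate negative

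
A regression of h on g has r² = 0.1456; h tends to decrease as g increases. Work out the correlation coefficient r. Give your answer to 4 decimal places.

-0.3816

|r| = √0.1456 = 0.3816
The association is negative, so r = −0.3816.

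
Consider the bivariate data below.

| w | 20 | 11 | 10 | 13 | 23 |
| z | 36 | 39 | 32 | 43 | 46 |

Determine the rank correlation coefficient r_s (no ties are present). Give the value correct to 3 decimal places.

Rank w: 4, 2, 1, 3, 5
Rank z: 2, 3, 1, 4, 5
d = rank(w) − rank(z): 2, -1, 0, -1, 0; Σd² = 6
ρ = 1 − 6Σd² / [n(n²−1)] = 1 − 6×6 / (5×24) = 1 − 36/120 ≈ 0.700

0.700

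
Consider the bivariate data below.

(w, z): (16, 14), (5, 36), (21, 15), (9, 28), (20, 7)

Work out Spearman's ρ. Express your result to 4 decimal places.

Rank w: 3, 1, 5, 2, 4
Rank z: 2, 5, 3, 4, 1
d = rank(w) − rank(z): 1, -4, 2, -2, 3; Σd² = 34
ρ = 1 − 6Σd² / [n(n²−1)] = 1 − 6×34 / (5×24) = 1 − 204/120 ≈ -0.7000

-0.7000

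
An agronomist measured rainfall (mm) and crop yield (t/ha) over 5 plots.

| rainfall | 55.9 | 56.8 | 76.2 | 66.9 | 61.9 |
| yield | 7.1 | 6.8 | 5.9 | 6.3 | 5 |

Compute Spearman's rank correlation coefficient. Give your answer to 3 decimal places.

-0.700

Rank rainfall: 1, 2, 5, 4, 3
Rank yield: 5, 4, 2, 3, 1
d = rank(rainfall) − rank(yield): -4, -2, 3, 1, 2; Σd² = 34
ρ = 1 − 6Σd² / [n(n²−1)] = 1 − 6×34 / (5×24) = 1 − 204/120 ≈ -0.700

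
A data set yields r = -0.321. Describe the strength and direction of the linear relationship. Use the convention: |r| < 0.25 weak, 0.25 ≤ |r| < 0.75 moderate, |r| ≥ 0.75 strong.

moderate negative

r = -0.321 < 0 so the relationship is negative.
|r| = 0.321, which falls in the moderate range.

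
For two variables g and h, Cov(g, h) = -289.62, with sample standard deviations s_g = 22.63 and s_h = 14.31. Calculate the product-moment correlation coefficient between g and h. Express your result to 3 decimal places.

r = Cov(g,h) / (s_g · s_h) = -289.62 / (22.63 × 14.31)
  = -289.62 / 323.8353 ≈ -0.894

-0.894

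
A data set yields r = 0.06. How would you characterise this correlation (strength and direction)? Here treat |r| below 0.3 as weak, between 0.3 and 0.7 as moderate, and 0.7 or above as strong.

r = 0.06 > 0 so the relationship is positive.
|r| = 0.06, which falls in the weak range.

weak positive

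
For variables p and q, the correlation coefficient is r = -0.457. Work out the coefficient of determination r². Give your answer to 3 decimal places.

0.209

r² = (-0.457)² = 0.209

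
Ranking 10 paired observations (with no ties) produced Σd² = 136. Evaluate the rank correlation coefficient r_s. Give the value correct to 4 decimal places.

ρ = 1 − 6Σd² / [n(n²−1)] = 1 − 6×136 / (10×99)
  = 1 − 816/990 = 1 − 0.82424 ≈ 0.1758

0.1758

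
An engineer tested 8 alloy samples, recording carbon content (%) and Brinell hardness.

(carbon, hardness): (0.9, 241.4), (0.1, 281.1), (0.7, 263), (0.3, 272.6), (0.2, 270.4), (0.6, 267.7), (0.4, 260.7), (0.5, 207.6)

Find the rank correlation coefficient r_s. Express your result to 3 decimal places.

Rank carbon: 8, 1, 7, 3, 2, 6, 4, 5
Rank hardness: 2, 8, 4, 7, 6, 5, 3, 1
d = rank(carbon) − rank(hardness): 6, -7, 3, -4, -4, 1, 1, 4; Σd² = 144
ρ = 1 − 6Σd² / [n(n²−1)] = 1 − 6×144 / (8×63) = 1 − 864/504 ≈ -0.714

-0.714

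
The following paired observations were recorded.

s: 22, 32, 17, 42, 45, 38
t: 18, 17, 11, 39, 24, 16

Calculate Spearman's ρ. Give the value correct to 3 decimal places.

0.714

Rank s: 2, 3, 1, 5, 6, 4
Rank t: 4, 3, 1, 6, 5, 2
d = rank(s) − rank(t): -2, 0, 0, -1, 1, 2; Σd² = 10
ρ = 1 − 6Σd² / [n(n²−1)] = 1 − 6×10 / (6×35) = 1 − 60/210 ≈ 0.714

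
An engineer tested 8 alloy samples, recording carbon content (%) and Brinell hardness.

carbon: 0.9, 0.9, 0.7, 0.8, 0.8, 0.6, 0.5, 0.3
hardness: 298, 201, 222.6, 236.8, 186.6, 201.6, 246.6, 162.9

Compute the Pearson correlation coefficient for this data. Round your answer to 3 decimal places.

n = 8, Σx = 5.5, Σy = 1756.1, Σx² = 4.09, Σy² = 397640.09, Σxy = 1236.77
nΣxy − ΣxΣy = 9894.16 − 9658.55 = 235.61
nΣx² − (Σx)² = 32.72 − 30.25 = 2.47; nΣy² − (Σy)² = 3181120.72 − 3083887.21 = 97233.51
r = 235.61 / √(2.47 × 97233.51) = 235.61 / 490.0681 ≈ 0.481

0.481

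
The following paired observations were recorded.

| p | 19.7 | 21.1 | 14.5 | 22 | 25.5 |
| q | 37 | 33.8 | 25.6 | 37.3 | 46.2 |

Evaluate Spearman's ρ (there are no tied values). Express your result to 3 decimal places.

Rank p: 2, 3, 1, 4, 5
Rank q: 3, 2, 1, 4, 5
d = rank(p) − rank(q): -1, 1, 0, 0, 0; Σd² = 2
ρ = 1 − 6Σd² / [n(n²−1)] = 1 − 6×2 / (5×24) = 1 − 12/120 ≈ 0.900

0.900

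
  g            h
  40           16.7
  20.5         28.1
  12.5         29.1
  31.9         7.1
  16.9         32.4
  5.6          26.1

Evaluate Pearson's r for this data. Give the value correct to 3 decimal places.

n = 6, Σg = 127.4, Σh = 139.5, Σg² = 3511.08, Σh² = 3696.69, Σgh = 2528.01
nΣgh − ΣgΣh = 15168.06 − 17772.3 = -2604.24
nΣg² − (Σg)² = 21066.48 − 16230.76 = 4835.72; nΣh² − (Σh)² = 22180.14 − 19460.25 = 2719.89
r = -2604.24 / √(4835.72 × 2719.89) = -2604.24 / 3626.6550 ≈ -0.718

-0.718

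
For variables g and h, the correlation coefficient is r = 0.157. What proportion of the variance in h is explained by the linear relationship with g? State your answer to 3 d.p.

0.025

r² = (0.157)² = 0.025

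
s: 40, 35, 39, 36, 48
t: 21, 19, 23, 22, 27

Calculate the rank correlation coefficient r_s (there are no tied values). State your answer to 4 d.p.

Rank s: 4, 1, 3, 2, 5
Rank t: 2, 1, 4, 3, 5
d = rank(s) − rank(t): 2, 0, -1, -1, 0; Σd² = 6
ρ = 1 − 6Σd² / [n(n²−1)] = 1 − 6×6 / (5×24) = 1 − 36/120 ≈ 0.7000

0.7000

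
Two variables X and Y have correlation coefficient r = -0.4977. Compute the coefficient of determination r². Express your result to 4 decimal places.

0.2477

r² = (-0.4977)² = 0.2477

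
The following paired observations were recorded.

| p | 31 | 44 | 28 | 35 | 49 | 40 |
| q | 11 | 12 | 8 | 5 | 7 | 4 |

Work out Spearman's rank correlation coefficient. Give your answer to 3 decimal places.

-0.086

Rank p: 2, 5, 1, 3, 6, 4
Rank q: 5, 6, 4, 2, 3, 1
d = rank(p) − rank(q): -3, -1, -3, 1, 3, 3; Σd² = 38
ρ = 1 − 6Σd² / [n(n²−1)] = 1 − 6×38 / (6×35) = 1 − 228/210 ≈ -0.086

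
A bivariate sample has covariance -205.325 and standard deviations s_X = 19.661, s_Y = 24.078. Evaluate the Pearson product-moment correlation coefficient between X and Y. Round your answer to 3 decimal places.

r = Cov(X,Y) / (s_X · s_Y) = -205.325 / (19.661 × 24.078)
  = -205.325 / 473.3976 ≈ -0.434

-0.434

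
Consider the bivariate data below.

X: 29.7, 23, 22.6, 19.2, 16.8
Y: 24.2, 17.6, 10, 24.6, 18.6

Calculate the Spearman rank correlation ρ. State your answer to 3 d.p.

Rank X: 5, 4, 3, 2, 1
Rank Y: 4, 2, 1, 5, 3
d = rank(X) − rank(Y): 1, 2, 2, -3, -2; Σd² = 22
ρ = 1 − 6Σd² / [n(n²−1)] = 1 − 6×22 / (5×24) = 1 − 132/120 ≈ -0.100

-0.100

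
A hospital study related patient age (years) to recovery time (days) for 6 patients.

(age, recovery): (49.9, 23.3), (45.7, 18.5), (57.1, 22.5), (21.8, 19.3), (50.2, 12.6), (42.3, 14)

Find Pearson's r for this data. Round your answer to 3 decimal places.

0.130

n = 6, Σx = 267, Σy = 110.2, Σx² = 12623.48, Σy² = 2118.64, Σxy = 4938.33
nΣxy − ΣxΣy = 29629.98 − 29423.4 = 206.58
nΣx² − (Σx)² = 75740.88 − 71289 = 4451.88; nΣy² − (Σy)² = 12711.84 − 12144.04 = 567.8
r = 206.58 / √(4451.88 × 567.8) = 206.58 / 1589.8986 ≈ 0.130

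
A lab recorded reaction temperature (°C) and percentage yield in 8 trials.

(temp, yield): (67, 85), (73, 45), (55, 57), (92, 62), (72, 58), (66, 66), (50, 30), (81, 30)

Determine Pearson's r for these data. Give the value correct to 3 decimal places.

n = 8, Σx = 556, Σy = 433, Σx² = 39908, Σy² = 25863, Σxy = 30281
nΣxy − ΣxΣy = 242248 − 240748 = 1500
nΣx² − (Σx)² = 319264 − 309136 = 10128; nΣy² − (Σy)² = 206904 − 187489 = 19415
r = 1500 / √(10128 × 19415) = 1500 / 14022.6645 ≈ 0.107

0.107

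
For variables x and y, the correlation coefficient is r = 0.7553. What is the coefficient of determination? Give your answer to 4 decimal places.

r² = (0.7553)² = 0.5705

0.5705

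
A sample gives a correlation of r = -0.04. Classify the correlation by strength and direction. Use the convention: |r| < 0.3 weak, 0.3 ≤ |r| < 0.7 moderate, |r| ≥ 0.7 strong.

r = -0.04 < 0 so the relationship is negative.
|r| = 0.04, which falls in the weak range.

weak negative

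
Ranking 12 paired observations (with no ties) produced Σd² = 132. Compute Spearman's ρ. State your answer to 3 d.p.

ρ = 1 − 6Σd² / [n(n²−1)] = 1 − 6×132 / (12×143)
  = 1 − 792/1716 = 1 − 0.4615 ≈ 0.538

0.538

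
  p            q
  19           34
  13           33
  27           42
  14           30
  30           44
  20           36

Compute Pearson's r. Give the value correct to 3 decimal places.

0.967

n = 6, Σp = 123, Σq = 219, Σp² = 2755, Σq² = 8141, Σpq = 4669
nΣpq − ΣpΣq = 28014 − 26937 = 1077
nΣp² − (Σp)² = 16530 − 15129 = 1401; nΣq² − (Σq)² = 48846 − 47961 = 885
r = 1077 / √(1401 × 885) = 1077 / 1113.5012 ≈ 0.967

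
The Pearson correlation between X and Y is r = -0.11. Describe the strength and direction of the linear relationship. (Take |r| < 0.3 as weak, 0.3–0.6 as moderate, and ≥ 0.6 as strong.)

weak negative

r = -0.11 < 0 so the relationship is negative.
|r| = 0.11, which falls in the weak range.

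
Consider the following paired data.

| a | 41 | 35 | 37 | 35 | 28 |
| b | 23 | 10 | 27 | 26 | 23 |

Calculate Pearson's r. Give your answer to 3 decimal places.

0.071

n = 5, Σa = 176, Σb = 109, Σa² = 6284, Σb² = 2563, Σab = 3846
nΣab − ΣaΣb = 19230 − 19184 = 46
nΣa² − (Σa)² = 31420 − 30976 = 444; nΣb² − (Σb)² = 12815 − 11881 = 934
r = 46 / √(444 × 934) = 46 / 643.9689 ≈ 0.071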